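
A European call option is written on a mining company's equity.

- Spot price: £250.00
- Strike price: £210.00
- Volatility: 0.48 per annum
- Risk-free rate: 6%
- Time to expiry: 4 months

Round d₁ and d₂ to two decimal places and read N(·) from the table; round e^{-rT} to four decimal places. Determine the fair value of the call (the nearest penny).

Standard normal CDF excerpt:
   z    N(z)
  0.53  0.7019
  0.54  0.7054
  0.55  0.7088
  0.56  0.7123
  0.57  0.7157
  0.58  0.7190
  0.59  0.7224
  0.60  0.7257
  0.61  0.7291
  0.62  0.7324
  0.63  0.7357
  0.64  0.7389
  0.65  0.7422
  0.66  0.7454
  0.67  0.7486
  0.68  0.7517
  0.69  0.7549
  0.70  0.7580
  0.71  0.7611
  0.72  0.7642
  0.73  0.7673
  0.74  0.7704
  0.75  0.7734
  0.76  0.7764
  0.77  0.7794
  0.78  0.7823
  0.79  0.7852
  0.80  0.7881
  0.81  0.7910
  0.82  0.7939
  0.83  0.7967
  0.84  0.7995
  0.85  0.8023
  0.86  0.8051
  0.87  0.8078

£53.25

T = 0.3333;  σ√T = 0.2771
d₁ = [ln(250/210) + (0.06 + 0.48²/2)·0.3333] / 0.2771 = [0.1744 + 0.0584] / 0.2771 = 0.8399 ≈ 0.84
d₂ = d₁ − σ√T = 0.8399 − 0.2771 = 0.5627 ≈ 0.56
e^(−rT) = e^(−0.06·0.3333) = 0.9802
C = 250·N(0.84) − 210·0.9802·N(0.56) = 250·0.7995 − 210·0.9802·0.7123 = 199.8750 − 146.6213 = 53.2537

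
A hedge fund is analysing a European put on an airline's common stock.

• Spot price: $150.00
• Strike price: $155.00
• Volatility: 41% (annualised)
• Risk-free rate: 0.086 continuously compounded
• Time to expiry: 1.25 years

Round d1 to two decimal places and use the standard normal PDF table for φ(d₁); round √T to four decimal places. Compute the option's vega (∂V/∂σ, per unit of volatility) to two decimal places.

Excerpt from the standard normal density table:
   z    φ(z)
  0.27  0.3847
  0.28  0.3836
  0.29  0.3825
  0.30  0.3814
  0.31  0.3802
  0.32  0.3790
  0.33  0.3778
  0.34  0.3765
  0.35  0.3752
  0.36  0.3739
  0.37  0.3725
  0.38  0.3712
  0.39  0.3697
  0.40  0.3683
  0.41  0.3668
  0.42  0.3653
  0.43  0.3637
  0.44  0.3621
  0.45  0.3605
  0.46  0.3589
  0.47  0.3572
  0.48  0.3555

σ√T = 0.41 × 1.1180 = 0.4584
d₁ = [ln(150/155) + (0.086 + 0.41²/2)·1.25] / 0.4584 = [-0.0328 + 0.2126] / 0.4584 = 0.3922 → 0.39
√T = √1.25 = 1.1180
φ(d₁) = φ(0.39) = 0.3697
vega = S·φ(d₁)·√T = 150·0.3697·1.1180 = 61.9987
(Vega is the same for a European call and put with the same parameters.)

62.00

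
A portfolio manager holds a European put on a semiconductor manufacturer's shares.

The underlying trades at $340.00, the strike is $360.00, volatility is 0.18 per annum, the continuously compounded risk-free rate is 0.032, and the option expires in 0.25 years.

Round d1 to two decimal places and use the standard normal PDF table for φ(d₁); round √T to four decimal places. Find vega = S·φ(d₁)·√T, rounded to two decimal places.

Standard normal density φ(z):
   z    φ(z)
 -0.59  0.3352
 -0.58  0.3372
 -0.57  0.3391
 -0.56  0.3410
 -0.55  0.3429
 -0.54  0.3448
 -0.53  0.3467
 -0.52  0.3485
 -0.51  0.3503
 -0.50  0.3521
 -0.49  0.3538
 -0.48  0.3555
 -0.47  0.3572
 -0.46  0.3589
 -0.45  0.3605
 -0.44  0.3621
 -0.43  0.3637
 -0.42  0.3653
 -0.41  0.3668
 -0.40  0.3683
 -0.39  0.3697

σ√T = 0.18·√0.25 = 0.0900
d₁ = [ln(340/360) + (0.032 + ½·0.18²)·0.25] / (σ√T) = (-0.0572 + 0.0120) / 0.0900 = -0.5012 ⇒ -0.50
√T = √0.25 = 0.5000
φ(d₁) = φ(-0.50) = 0.3521
vega = S·φ(d₁)·√T = 340·0.3521·0.5000 = 59.8570

59.86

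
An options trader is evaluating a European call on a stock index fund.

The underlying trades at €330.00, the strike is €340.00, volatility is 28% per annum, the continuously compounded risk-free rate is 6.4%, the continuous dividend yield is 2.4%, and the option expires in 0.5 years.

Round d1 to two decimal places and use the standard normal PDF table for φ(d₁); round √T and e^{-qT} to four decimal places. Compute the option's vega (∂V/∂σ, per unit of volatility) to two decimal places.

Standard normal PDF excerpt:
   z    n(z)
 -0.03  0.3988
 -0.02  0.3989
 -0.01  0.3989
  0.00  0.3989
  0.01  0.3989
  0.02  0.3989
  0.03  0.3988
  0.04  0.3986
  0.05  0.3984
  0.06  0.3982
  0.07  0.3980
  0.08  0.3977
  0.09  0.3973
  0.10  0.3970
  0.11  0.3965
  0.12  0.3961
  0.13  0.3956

91.86

T = 0.5;  σ√T = 0.1980
ln(S/K) + (r − q + σ²/2)T = ln(330/340) + (0.064 − 0.024 + 0.28²/2)·0.5 = -0.0299 + 0.0396 = 0.0097
d₁ = 0.0097 / 0.1980 = 0.0492 ⇒ 0.05
√T = √0.5 = 0.7071
φ(d₁) = φ(0.05) = 0.3984
exp(−qT) = exp(−0.024·0.5) = 0.9881
vega = S·exp(−qT)·φ(d₁)·√T = 330·0.9881·0.3984·0.7071 = 91.8576
(The put has the same vega.)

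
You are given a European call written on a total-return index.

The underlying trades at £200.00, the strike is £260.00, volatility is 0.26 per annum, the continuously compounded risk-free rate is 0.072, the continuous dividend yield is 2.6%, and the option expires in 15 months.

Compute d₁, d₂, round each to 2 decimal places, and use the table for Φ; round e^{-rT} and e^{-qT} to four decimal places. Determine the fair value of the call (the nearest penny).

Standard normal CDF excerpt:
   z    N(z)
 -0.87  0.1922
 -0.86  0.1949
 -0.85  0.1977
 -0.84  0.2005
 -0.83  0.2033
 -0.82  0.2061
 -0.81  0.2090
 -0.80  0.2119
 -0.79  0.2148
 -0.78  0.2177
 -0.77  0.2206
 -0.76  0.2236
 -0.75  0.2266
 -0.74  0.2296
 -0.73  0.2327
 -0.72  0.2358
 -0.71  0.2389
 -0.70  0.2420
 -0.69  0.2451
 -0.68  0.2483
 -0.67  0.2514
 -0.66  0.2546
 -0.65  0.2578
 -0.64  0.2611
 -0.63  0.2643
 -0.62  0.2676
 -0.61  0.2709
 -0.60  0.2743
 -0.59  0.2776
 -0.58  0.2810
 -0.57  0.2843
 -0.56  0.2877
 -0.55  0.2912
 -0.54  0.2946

T = 1.25;  σ√T = 0.2907
ln(S/K) + (r − q + σ²/2)T = ln(200/260) + (0.072 − 0.026 + 0.26²/2)·1.25 = -0.2624 + 0.0998 = -0.1626
d₁ = -0.1626 / 0.2907 = -0.5594 → -0.56
d₂ = d₁ − σ√T = -0.5594 − 0.2907 = -0.8501 → -0.85
exp(−qT) = exp(−0.026·1.25) = 0.9680;  exp(−rT) = exp(−0.072·1.25) = 0.9139
N(d₁) = N(-0.56) = 0.2877;  N(d₂) = N(-0.85) = 0.1977
C = 200·0.9680·0.2877 − 260·0.9139·0.1977 = 55.6987 − 46.9763 = 8.7224

£8.72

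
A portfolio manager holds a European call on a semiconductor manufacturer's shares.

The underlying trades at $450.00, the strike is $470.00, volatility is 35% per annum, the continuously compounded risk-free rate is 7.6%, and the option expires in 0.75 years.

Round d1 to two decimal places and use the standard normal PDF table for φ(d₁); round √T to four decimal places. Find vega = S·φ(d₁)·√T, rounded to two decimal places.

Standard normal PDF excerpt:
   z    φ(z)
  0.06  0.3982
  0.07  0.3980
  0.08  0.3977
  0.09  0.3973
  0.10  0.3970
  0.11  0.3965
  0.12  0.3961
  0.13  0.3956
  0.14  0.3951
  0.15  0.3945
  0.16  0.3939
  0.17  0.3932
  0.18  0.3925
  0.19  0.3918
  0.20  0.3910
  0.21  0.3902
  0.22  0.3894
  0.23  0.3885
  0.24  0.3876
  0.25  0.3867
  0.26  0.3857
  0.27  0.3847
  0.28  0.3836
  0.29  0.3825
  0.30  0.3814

152.37

σ√T = 0.35 × 0.8660 = 0.3031
d₁ = [ln(450/470) + (0.076 + ½·0.35²)·0.75] / (σ√T) = (-0.0435 + 0.1029) / 0.3031 = 0.1961 → 0.20
√T = √0.75 = 0.8660
φ(d₁) = φ(0.20) = 0.3910
vega = S·φ(d₁)·√T = 450·0.3910·0.8660 = 152.3727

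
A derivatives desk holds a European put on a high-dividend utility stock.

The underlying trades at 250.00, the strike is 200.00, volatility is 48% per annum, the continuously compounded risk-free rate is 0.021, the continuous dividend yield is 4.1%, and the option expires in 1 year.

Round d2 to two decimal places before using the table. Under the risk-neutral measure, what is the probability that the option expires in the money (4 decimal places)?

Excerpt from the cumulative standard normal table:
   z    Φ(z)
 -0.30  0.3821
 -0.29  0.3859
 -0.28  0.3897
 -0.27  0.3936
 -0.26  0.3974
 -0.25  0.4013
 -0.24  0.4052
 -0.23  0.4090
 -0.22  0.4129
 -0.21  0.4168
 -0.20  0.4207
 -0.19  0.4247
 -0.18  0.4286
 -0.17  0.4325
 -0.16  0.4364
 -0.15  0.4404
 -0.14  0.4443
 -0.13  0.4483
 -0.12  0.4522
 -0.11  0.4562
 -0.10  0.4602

0.4286

T = 1;  σ√T = 0.4800
d₁ = [ln(250/200) + (0.021 − 0.041 + 0.48²/2)·1] / 0.4800 = [0.2231 + 0.0952] / 0.4800 = 0.6632 → 0.66
d₂ = d₁ − σ√T = 0.6632 − 0.4800 = 0.1832 → 0.18
Risk-neutral Pr[S_T < K] = N(−d₂) = N(-0.18) = 0.4286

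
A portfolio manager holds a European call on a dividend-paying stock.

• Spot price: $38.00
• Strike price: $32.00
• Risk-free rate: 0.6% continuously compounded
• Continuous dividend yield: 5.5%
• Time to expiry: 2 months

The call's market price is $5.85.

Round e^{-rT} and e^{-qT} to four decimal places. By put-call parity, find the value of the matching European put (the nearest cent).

$0.16

e^(−qT) = e^(−0.055·0.1667) = 0.9909;  e^(−rT) = e^(−0.006·0.1667) = 0.9990
Put-call parity: C − P = S·e^(−qT) − K·e^(−rT) = 38·0.9909 − 32·0.9990 = 37.6542 − 31.9680 = 5.6862
P = C − (C − P) = 5.85 − (5.6862) = 0.1638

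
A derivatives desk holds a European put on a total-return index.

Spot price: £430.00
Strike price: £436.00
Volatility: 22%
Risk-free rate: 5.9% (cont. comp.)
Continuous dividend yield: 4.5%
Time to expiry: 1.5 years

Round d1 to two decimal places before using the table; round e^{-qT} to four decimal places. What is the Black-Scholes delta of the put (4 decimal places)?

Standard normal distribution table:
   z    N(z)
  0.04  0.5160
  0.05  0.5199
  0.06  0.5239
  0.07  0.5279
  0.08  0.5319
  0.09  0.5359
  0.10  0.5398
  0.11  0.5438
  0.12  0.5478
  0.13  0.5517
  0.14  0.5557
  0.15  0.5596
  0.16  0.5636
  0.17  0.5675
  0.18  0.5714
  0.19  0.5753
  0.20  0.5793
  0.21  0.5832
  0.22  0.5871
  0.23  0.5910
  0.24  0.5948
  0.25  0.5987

-0.4079

σ√T = 0.22·√1.5 = 0.2694
d₁ = [ln(430/436) + (0.059 − 0.045 + 0.22²/2)·1.5] / 0.2694 = [-0.0139 + 0.0573] / 0.2694 = 0.1612 → 0.16
N(d₁) = N(0.16) = 0.5636
Δ_put = exp(−qT)·(N(d₁) − 1) = 0.9347·(0.5636 − 1) = -0.4079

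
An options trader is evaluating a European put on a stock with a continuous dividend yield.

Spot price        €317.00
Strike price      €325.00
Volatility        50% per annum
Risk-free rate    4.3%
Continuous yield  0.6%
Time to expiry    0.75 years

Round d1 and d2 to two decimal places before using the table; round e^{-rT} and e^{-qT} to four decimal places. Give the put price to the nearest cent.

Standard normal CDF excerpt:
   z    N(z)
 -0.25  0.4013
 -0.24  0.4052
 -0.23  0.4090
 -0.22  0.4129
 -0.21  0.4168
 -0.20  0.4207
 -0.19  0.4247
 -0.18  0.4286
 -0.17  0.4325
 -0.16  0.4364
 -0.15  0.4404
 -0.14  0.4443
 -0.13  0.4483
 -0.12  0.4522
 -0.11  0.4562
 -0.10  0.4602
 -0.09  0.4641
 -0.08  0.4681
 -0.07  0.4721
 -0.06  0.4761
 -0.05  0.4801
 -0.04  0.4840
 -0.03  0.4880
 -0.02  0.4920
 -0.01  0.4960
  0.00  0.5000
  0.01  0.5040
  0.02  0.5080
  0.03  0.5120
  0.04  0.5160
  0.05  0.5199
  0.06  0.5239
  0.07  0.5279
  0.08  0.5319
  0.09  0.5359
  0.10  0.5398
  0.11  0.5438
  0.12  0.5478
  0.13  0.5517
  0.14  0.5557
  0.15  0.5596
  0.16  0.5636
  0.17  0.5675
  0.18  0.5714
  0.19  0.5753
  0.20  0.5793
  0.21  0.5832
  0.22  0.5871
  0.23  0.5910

€53.23

T = 0.75;  σ√T = 0.4330
ln(S/K) + (r − q + σ²/2)T = ln(317/325) + (0.043 − 0.006 + 0.5²/2)·0.75 = -0.0249 + 0.1215 = 0.0966
d₁ = 0.0966 / 0.4330 = 0.2230 ⇒ 0.22
d₂ = d₁ − σ√T = 0.2230 − 0.4330 = -0.2100 ⇒ -0.21
e^(−qT) = e^(−0.006·0.75) = 0.9955;  e^(−rT) = e^(−0.043·0.75) = 0.9683
N(−d₂) = N(0.21) = 0.5832;  N(−d₁) = N(-0.22) = 0.4129
P = 325·0.9683·0.5832 − 317·0.9955·0.4129 = 183.5316 − 130.3003 = 53.2313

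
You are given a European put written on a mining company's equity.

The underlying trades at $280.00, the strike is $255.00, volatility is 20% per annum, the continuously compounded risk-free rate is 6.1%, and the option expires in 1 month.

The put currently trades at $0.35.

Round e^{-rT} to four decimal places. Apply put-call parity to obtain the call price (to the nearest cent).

e^(−rT) = e^(−0.061·0.08333) = 0.9949
Put-call parity: C − P = S − K·e^(−rT) = 280 − 255·0.9949 = 280 − 253.6995 = 26.3005
C = P + (C − P) = 0.35 + (26.3005) = 26.6505

$26.65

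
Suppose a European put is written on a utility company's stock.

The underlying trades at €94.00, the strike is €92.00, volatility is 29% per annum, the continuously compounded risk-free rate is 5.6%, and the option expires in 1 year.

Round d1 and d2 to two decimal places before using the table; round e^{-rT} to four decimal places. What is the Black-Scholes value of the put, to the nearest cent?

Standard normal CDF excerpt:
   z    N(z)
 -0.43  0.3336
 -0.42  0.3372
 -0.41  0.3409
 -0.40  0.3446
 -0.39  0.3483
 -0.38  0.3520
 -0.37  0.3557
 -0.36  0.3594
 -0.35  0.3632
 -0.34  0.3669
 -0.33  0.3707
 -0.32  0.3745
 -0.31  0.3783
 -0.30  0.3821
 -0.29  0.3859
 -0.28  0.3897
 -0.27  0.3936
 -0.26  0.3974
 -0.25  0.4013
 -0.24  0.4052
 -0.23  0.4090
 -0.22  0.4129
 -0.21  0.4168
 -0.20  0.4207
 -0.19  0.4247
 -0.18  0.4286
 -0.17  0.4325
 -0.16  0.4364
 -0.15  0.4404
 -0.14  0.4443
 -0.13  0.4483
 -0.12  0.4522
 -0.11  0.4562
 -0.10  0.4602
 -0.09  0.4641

€7.29

σ√T = 0.29 × 1.0000 = 0.2900
ln(S/K) + (r + σ²/2)T = ln(94/92) + (0.056 + 0.29²/2)·1 = 0.0215 + 0.0980 = 0.1196
d₁ = 0.1196 / 0.2900 = 0.4123 ⇒ 0.41
d₂ = d₁ − σ√T = 0.4123 − 0.2900 = 0.1223 ⇒ 0.12
e^(−rT) = e^(−0.056·1) = 0.9455
N(−d₂) = N(-0.12) = 0.4522;  N(−d₁) = N(-0.41) = 0.3409
P = 92·0.9455·0.4522 − 94·0.3409 = 39.3351 − 32.0446 = 7.2905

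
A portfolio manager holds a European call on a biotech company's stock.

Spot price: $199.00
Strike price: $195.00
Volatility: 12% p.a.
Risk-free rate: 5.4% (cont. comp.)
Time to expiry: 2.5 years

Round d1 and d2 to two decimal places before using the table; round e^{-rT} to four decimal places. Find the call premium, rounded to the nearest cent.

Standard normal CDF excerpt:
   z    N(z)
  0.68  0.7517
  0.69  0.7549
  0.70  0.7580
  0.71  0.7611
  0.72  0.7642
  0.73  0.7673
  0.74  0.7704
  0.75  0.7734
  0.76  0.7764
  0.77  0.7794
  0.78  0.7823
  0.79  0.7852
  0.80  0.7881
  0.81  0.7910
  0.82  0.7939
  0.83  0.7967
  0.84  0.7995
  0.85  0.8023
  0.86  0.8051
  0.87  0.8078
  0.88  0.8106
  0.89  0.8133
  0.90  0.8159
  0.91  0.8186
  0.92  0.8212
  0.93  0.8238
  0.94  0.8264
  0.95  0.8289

$32.70

T = 2.5;  σ√T = 0.1897
ln(S/K) + (r + σ²/2)T = ln(199/195) + (0.054 + 0.12²/2)·2.5 = 0.0203 + 0.1530 = 0.1733
d₁ = 0.1733 / 0.1897 = 0.9134 ⇒ 0.91
d₂ = d₁ − σ√T = 0.9134 − 0.1897 = 0.7237 ⇒ 0.72
exp(−rT) = exp(−0.054·2.5) = 0.8737
N(d₁) = N(0.91) = 0.8186;  N(d₂) = N(0.72) = 0.7642
C = 199·0.8186 − 195·0.8737·0.7642 = 162.9014 − 130.1979 = 32.7035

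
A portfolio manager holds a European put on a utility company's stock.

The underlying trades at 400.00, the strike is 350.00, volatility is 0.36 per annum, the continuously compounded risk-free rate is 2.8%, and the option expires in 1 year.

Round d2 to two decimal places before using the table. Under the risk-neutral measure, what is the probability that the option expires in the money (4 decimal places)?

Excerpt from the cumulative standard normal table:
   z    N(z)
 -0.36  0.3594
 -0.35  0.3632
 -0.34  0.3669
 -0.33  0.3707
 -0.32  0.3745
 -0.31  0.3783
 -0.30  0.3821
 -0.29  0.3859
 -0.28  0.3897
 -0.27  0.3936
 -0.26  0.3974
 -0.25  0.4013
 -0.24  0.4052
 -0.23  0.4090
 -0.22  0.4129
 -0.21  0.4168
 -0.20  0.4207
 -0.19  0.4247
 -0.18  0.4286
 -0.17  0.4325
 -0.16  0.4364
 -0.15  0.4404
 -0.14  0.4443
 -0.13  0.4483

0.3936

T = 1;  σ√T = 0.3600
d₁ = [ln(400/350) + (0.028 + ½·0.36²)·1] / (σ√T) = (0.1335 + 0.0928) / 0.3600 = 0.6287 which rounds to 0.63
d₂ = 0.6287 − 0.3600 = 0.2687 which rounds to 0.27
Risk-neutral Pr[S_T < K] = N(−d₂) = N(-0.27) = 0.3936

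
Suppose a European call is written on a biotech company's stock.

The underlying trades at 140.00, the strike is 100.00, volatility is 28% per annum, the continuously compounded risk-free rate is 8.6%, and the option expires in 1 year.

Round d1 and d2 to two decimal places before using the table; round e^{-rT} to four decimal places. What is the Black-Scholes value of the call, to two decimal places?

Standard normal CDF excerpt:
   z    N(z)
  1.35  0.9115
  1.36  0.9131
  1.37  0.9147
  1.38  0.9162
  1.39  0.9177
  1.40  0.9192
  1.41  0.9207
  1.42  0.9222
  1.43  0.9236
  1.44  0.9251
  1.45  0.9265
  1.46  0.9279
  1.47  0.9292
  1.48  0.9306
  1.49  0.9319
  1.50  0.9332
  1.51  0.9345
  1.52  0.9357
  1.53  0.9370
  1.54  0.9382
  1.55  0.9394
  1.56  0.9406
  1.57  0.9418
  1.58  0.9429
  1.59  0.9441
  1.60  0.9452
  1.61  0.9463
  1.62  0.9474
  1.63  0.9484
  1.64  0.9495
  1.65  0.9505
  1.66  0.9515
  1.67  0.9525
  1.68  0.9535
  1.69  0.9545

49.14

σ√T = 0.28·√1 = 0.2800
ln(S/K) + (r + σ²/2)T = ln(140/100) + (0.086 + 0.28²/2)·1 = 0.3365 + 0.1252 = 0.4617
d₁ = 0.4617 / 0.2800 = 1.6488 ⇒ 1.65
d₂ = d₁ − σ√T = 1.6488 − 0.2800 = 1.3688 ⇒ 1.37
e^(−rT) = e^(−0.086·1) = 0.9176
N(d₁) = N(1.65) = 0.9505;  N(d₂) = N(1.37) = 0.9147
C = 140·0.9505 − 100·0.9176·0.9147 = 133.0700 − 83.9329 = 49.1371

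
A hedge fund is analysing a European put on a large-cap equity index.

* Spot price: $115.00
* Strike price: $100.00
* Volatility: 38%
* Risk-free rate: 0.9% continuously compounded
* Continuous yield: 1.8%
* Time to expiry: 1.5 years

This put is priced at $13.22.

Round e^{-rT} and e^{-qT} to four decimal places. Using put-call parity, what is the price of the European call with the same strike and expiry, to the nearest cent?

exp(−qT) = exp(−0.018·1.5) = 0.9734;  exp(−rT) = exp(−0.009·1.5) = 0.9866
Put-call parity: C − P = S·e^(−qT) − K·e^(−rT) = 115·0.9734 − 100·0.9866 = 111.9410 − 98.6600 = 13.2810
C = P + (C − P) = 13.22 + (13.2810) = 26.5010

$26.50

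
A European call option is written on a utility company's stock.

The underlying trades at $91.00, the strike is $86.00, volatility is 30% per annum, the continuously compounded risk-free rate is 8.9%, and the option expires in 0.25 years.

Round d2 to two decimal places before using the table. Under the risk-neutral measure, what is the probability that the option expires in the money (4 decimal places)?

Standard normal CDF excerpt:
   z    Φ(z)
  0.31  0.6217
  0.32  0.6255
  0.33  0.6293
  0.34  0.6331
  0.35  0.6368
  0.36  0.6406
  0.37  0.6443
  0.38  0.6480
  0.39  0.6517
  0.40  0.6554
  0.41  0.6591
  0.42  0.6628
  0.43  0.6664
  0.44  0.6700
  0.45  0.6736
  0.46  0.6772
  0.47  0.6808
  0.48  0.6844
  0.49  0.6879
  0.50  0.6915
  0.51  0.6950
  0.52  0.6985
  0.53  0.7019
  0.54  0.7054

0.6736

T = 0.25;  σ√T = 0.1500
d₁ = [ln(91/86) + (0.089 + ½·0.3²)·0.25] / (σ√T) = (0.0565 + 0.0335) / 0.1500 = 0.6001 → 0.60
d₂ = 0.6001 − 0.1500 = 0.4501 → 0.45
Pr(exercise) under Q = N(d₂) = 0.6736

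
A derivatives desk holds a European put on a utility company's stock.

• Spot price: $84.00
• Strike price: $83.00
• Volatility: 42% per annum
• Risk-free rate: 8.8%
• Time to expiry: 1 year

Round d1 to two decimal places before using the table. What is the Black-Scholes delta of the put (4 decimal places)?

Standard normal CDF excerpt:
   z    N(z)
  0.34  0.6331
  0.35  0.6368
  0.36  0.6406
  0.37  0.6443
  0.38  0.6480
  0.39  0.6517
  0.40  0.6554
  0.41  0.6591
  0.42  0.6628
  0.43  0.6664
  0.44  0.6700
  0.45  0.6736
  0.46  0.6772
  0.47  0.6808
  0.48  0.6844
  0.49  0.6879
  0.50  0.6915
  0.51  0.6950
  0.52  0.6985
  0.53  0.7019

-0.3264

T = 1;  σ√T = 0.4200
d₁ = [ln(84/83) + (0.088 + 0.42²/2)·1] / 0.4200 = [0.0120 + 0.1762] / 0.4200 = 0.4480 ≈ 0.45
N(d₁) = N(0.45) = 0.6736
Δ_put = N(d₁) − 1 = 0.6736 − 1 = -0.3264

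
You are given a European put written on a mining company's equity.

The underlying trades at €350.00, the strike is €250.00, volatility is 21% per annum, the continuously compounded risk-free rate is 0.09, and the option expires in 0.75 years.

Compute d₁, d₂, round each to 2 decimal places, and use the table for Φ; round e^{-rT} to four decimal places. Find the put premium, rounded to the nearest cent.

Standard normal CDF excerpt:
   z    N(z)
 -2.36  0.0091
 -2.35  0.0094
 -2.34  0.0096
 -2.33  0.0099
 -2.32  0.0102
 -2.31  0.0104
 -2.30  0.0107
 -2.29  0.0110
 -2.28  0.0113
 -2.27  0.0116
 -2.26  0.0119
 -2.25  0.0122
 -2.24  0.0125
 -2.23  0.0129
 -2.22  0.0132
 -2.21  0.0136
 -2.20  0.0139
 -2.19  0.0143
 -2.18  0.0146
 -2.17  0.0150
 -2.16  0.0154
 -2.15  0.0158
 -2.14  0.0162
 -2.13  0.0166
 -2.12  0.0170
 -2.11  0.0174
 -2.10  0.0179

€0.24

σ√T = 0.21·√0.75 = 0.1819
d₁ = [ln(350/250) + (0.09 + 0.21²/2)·0.75] / 0.1819 = [0.3365 + 0.0840] / 0.1819 = 2.3122 ≈ 2.31
d₂ = d₁ − σ√T = 2.3122 − 0.1819 = 2.1303 ≈ 2.13
exp(−rT) = exp(−0.09·0.75) = 0.9347
P = 250·0.9347·N(-2.13) − 350·N(-2.31) = 250·0.9347·0.0166 − 350·0.0104 = 3.8790 − 3.6400 = 0.2390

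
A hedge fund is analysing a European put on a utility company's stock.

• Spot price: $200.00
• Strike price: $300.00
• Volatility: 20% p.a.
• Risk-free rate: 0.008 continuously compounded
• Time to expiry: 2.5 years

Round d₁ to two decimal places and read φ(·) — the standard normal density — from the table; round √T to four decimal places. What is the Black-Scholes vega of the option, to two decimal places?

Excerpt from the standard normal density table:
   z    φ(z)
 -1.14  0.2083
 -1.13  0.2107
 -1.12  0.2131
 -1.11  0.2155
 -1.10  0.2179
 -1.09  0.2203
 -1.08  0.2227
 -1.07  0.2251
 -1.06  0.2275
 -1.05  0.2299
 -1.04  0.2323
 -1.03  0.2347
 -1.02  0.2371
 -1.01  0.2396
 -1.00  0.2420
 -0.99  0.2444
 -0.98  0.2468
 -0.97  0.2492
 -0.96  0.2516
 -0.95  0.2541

71.94

σ√T = 0.2 × 1.5811 = 0.3162
ln(S/K) + (r + σ²/2)T = ln(200/300) + (0.008 + 0.2²/2)·2.5 = -0.4055 + 0.0700 = -0.3355
d₁ = -0.3355 / 0.3162 = -1.0608 ≈ -1.06
√T = √2.5 = 1.5811
φ(d₁) = φ(-1.06) = 0.2275
vega = S·φ(d₁)·√T = 200·0.2275·1.5811 = 71.9400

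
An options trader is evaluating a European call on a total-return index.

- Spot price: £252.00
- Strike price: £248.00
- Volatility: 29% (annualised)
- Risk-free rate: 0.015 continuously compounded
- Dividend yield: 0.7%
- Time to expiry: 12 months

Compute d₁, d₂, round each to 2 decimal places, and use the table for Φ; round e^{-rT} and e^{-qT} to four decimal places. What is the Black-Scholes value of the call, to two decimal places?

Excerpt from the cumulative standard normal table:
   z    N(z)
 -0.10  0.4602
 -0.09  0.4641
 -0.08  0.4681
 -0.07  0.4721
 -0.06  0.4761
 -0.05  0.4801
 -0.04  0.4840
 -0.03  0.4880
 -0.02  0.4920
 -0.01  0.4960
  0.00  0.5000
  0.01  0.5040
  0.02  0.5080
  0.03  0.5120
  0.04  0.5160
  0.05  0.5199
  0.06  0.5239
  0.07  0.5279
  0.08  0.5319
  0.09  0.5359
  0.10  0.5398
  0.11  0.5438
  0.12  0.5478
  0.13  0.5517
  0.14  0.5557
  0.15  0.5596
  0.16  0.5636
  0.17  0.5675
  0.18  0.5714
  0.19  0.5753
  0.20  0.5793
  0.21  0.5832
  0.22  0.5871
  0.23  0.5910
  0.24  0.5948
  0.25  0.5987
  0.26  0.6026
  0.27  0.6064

σ√T = 0.29·√1 = 0.2900
d₁ = [ln(252/248) + (0.015 − 0.007 + 0.29²/2)·1] / 0.2900 = [0.0160 + 0.0500] / 0.2900 = 0.2278 → 0.23
d₂ = d₁ − σ√T = 0.2278 − 0.2900 = -0.0622 → -0.06
e^(−qT) = e^(−0.007·1) = 0.9930;  e^(−rT) = e^(−0.015·1) = 0.9851
N(d₁) = N(0.23) = 0.5910;  N(d₂) = N(-0.06) = 0.4761
C = 252·0.9930·0.5910 − 248·0.9851·0.4761 = 147.8895 − 116.3135 = 31.5760

£31.58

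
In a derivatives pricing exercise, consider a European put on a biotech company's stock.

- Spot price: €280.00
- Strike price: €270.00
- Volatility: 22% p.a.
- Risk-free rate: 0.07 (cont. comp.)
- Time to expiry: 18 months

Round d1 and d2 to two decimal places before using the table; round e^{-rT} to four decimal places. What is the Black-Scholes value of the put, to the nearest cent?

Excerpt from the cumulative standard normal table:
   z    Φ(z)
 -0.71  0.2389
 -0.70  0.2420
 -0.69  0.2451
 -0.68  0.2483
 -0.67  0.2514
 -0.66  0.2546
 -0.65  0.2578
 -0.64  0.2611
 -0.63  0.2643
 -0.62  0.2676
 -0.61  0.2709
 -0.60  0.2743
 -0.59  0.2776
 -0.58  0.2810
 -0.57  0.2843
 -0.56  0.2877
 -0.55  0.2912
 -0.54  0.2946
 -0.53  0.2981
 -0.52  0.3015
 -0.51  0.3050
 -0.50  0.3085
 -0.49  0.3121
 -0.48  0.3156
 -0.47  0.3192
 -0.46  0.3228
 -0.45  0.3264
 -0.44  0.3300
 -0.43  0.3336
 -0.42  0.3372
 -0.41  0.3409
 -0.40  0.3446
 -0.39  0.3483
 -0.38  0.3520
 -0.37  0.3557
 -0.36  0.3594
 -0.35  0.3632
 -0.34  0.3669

€13.38

σ√T = 0.22 × 1.2247 = 0.2694
d₁ = [ln(280/270) + (0.07 + 0.22²/2)·1.5] / 0.2694 = [0.0364 + 0.1413] / 0.2694 = 0.6594 which rounds to 0.66
d₂ = d₁ − σ√T = 0.6594 − 0.2694 = 0.3899 which rounds to 0.39
exp(−rT) = exp(−0.07·1.5) = 0.9003
P = 270·0.9003·N(-0.39) − 280·N(-0.66) = 270·0.9003·0.3483 − 280·0.2546 = 84.6651 − 71.2880 = 13.3771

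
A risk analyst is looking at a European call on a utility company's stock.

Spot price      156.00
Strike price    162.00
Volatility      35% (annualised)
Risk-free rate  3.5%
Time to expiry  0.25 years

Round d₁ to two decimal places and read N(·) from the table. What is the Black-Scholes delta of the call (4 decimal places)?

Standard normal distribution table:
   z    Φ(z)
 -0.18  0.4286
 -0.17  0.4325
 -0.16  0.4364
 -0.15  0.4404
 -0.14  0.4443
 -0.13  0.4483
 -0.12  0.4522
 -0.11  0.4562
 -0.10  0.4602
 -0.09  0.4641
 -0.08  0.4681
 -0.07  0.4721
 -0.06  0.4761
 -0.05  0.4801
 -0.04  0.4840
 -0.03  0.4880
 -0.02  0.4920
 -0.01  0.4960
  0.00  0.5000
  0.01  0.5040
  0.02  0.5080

0.4681

T = 0.25;  σ√T = 0.1750
d₁ = [ln(156/162) + (0.035 + 0.35²/2)·0.25] / 0.1750 = [-0.0377 + 0.0241] / 0.1750 = -0.0782 which rounds to -0.08
N(d₁) = N(-0.08) = 0.4681
Δ_call = N(d₁) = 0.4681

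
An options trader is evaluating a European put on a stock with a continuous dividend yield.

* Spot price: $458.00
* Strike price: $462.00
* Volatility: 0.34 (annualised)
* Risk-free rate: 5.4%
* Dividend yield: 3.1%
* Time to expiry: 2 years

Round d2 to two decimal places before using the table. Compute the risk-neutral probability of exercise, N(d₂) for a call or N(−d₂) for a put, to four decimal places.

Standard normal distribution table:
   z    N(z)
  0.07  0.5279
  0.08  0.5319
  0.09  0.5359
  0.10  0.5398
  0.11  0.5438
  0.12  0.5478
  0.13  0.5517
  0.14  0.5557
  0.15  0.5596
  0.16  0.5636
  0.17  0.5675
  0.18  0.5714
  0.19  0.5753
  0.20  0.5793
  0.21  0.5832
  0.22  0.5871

σ√T = 0.34 × 1.4142 = 0.4808
d₁ = [ln(458/462) + (0.054 − 0.031 + ½·0.34²)·2] / (σ√T) = (-0.0087 + 0.1616) / 0.4808 = 0.3180 → 0.32
d₂ = 0.3180 − 0.4808 = -0.1628 → -0.16
Pr(exercise) under Q = N(−d₂) = N(0.16) = 0.5636

0.5636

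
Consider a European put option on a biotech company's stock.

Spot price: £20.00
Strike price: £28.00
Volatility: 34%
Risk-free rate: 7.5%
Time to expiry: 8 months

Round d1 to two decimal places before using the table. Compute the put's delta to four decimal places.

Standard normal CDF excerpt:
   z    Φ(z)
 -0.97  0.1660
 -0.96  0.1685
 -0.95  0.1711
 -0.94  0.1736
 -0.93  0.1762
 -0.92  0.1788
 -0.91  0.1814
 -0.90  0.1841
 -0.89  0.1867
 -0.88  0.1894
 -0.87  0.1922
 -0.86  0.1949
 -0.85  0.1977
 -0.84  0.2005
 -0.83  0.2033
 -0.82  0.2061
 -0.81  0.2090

-0.8133

σ√T = 0.34 × 0.8165 = 0.2776
ln(S/K) + (r + σ²/2)T = ln(20/28) + (0.075 + 0.34²/2)·0.6667 = -0.3365 + 0.0885 = -0.2479
d₁ = -0.2479 / 0.2776 = -0.8931 ⇒ -0.89
N(d₁) = N(-0.89) = 0.1867
Δ_put = N(d₁) − 1 = 0.1867 − 1 = -0.8133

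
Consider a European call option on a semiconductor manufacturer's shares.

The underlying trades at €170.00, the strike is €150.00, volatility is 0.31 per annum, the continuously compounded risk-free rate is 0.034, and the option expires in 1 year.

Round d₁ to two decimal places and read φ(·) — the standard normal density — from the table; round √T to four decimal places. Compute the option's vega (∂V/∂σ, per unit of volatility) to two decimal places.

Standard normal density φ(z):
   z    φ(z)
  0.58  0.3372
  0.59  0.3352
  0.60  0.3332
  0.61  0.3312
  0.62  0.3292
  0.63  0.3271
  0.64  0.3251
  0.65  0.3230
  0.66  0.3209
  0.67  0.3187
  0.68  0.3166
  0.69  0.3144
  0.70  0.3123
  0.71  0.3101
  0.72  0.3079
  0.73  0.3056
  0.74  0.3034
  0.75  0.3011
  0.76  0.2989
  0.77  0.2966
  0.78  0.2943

T = 1;  σ√T = 0.3100
d₁ = [ln(170/150) + (0.034 + 0.31²/2)·1] / 0.3100 = [0.1252 + 0.0821] / 0.3100 = 0.6684 ⇒ 0.67
√T = √1 = 1.0000
φ(d₁) = φ(0.67) = 0.3187
vega = S·φ(d₁)·√T = 170·0.3187·1.0000 = 54.1790

54.18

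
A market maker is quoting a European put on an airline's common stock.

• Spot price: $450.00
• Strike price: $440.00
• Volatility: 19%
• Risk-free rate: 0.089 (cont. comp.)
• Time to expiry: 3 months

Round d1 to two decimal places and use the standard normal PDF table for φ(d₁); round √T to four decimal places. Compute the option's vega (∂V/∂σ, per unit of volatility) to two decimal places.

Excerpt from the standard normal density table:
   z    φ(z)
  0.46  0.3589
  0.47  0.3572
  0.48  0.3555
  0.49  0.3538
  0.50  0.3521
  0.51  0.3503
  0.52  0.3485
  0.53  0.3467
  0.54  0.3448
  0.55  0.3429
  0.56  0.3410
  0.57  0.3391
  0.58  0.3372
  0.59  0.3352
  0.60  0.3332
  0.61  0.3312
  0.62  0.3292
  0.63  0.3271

78.41

σ√T = 0.19·√0.25 = 0.0950
ln(S/K) + (r + σ²/2)T = ln(450/440) + (0.089 + 0.19²/2)·0.25 = 0.0225 + 0.0268 = 0.0492
d₁ = 0.0492 / 0.0950 = 0.5183 ≈ 0.52
√T = √0.25 = 0.5000
φ(d₁) = φ(0.52) = 0.3485
vega = S·φ(d₁)·√T = 450·0.3485·0.5000 = 78.4125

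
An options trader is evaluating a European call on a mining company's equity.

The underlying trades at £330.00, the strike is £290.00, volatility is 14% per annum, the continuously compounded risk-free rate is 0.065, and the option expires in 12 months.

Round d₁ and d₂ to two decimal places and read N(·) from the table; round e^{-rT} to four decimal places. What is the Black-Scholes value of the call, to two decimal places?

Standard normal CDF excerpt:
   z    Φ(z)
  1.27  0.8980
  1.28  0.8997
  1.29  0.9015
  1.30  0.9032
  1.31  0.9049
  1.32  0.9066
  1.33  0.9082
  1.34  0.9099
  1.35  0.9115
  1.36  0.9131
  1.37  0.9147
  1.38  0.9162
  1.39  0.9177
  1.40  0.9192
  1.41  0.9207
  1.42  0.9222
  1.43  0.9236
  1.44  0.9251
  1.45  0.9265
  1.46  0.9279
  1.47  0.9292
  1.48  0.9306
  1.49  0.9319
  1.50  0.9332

T = 1;  σ√T = 0.1400
d₁ = [ln(330/290) + (0.065 + 0.14²/2)·1] / 0.1400 = [0.1292 + 0.0748] / 0.1400 = 1.4572 ≈ 1.46
d₂ = d₁ − σ√T = 1.4572 − 0.1400 = 1.3172 ≈ 1.32
e^(−rT) = e^(−0.065·1) = 0.9371
C = 330·N(1.46) − 290·0.9371·N(1.32) = 330·0.9279 − 290·0.9371·0.9066 = 306.2070 − 246.3767 = 59.8303

£59.83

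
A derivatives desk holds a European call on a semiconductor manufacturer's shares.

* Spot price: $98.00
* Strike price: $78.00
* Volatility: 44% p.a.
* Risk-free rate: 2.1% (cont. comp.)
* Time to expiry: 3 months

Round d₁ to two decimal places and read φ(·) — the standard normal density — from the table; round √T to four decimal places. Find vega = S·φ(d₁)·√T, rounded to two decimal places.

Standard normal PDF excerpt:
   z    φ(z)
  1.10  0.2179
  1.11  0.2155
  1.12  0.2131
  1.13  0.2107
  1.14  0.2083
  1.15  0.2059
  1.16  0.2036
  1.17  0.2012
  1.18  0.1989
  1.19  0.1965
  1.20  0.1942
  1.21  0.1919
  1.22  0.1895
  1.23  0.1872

σ√T = 0.44 × 0.5000 = 0.2200
ln(S/K) + (r + σ²/2)T = ln(98/78) + (0.021 + 0.44²/2)·0.25 = 0.2283 + 0.0295 = 0.2577
d₁ = 0.2577 / 0.2200 = 1.1714 ≈ 1.17
√T = √0.25 = 0.5000
φ(d₁) = φ(1.17) = 0.2012
vega = S·φ(d₁)·√T = 98·0.2012·0.5000 = 9.8588

9.86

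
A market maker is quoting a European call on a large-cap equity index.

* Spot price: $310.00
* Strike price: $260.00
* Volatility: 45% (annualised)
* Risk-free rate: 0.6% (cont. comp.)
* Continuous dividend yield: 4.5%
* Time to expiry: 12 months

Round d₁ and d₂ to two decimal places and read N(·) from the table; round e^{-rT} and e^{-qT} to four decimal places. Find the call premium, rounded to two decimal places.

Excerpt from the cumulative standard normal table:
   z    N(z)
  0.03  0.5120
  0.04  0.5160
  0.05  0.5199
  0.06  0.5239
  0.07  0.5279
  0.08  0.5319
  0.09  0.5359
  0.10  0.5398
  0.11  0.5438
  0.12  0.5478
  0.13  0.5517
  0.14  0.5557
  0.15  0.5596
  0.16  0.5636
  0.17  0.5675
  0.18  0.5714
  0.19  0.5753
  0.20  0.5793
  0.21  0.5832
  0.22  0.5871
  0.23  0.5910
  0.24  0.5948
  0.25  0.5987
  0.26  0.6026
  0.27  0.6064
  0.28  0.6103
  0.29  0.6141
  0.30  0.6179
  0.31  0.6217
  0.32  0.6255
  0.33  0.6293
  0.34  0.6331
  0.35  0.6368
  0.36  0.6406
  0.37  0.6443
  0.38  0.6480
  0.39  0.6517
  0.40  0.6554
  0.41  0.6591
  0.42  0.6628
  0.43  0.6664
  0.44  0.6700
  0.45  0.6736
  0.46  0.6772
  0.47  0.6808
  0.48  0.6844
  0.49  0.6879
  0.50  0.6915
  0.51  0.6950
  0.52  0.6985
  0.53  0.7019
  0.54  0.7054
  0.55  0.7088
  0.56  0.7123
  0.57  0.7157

$70.55

T = 1;  σ√T = 0.4500
d₁ = [ln(310/260) + (0.006 − 0.045 + 0.45²/2)·1] / 0.4500 = [0.1759 + 0.0623] / 0.4500 = 0.5292 ≈ 0.53
d₂ = d₁ − σ√T = 0.5292 − 0.4500 = 0.0792 ≈ 0.08
exp(−qT) = exp(−0.045·1) = 0.9560;  exp(−rT) = exp(−0.006·1) = 0.9940
N(d₁) = N(0.53) = 0.7019;  N(d₂) = N(0.08) = 0.5319
C = 310·0.9560·0.7019 − 260·0.9940·0.5319 = 208.0151 − 137.4642 = 70.5508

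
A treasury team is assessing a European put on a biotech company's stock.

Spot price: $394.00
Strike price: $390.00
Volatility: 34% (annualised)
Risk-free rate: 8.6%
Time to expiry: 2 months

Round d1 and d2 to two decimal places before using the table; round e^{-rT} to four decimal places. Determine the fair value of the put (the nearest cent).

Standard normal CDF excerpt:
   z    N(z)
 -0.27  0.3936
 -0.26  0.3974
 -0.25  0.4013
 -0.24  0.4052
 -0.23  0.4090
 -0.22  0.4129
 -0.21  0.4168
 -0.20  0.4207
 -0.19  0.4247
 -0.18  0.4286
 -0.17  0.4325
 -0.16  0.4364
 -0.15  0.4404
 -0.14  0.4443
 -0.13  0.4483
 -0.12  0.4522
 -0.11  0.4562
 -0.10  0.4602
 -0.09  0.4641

σ√T = 0.34·√0.1667 = 0.1388
d₁ = [ln(394/390) + (0.086 + 0.34²/2)·0.1667] / 0.1388 = [0.0102 + 0.0240] / 0.1388 = 0.2462 → 0.25
d₂ = d₁ − σ√T = 0.2462 − 0.1388 = 0.1074 → 0.11
e^(−rT) = e^(−0.086·0.1667) = 0.9858
N(−d₂) = N(-0.11) = 0.4562;  N(−d₁) = N(-0.25) = 0.4013
P = 390·0.9858·0.4562 − 394·0.4013 = 175.3916 − 158.1122 = 17.2794

$17.28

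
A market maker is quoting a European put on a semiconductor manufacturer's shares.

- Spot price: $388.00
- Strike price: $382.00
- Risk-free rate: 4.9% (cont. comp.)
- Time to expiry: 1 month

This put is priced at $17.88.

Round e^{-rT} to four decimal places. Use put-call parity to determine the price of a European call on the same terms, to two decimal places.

$25.45

e^(−rT) = e^(−0.049·0.08333) = 0.9959
Put-call parity: C − P = S − K·e^(−rT) = 388 − 382·0.9959 = 388 − 380.4338 = 7.5662
C = P + (C − P) = 17.88 + (7.5662) = 25.4462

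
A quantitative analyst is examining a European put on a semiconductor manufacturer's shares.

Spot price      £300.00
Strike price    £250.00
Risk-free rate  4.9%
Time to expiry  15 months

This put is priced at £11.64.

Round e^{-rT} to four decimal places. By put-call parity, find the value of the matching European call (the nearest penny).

e^(−rT) = e^(−0.049·1.25) = 0.9406
Put-call parity: C − P = S − K·e^(−rT) = 300 − 250·0.9406 = 300 − 235.1500 = 64.8500
C = P + (C − P) = 11.64 + (64.8500) = 76.4900

£76.49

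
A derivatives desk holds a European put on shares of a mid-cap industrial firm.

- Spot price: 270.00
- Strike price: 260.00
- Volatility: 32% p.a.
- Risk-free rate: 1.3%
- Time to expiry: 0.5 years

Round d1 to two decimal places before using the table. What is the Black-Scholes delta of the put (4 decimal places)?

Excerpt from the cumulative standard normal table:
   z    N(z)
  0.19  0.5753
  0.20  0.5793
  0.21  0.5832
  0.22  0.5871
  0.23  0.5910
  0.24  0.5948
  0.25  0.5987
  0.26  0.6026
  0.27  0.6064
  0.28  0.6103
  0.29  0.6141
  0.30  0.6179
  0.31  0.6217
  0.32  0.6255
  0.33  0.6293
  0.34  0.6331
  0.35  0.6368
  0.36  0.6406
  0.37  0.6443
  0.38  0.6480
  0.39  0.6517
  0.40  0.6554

-0.3783

T = 0.5;  σ√T = 0.2263
d₁ = [ln(270/260) + (0.013 + ½·0.32²)·0.5] / (σ√T) = (0.0377 + 0.0321) / 0.2263 = 0.3087 → 0.31
N(d₁) = N(0.31) = 0.6217
Δ_put = N(d₁) − 1 = 0.6217 − 1 = -0.3783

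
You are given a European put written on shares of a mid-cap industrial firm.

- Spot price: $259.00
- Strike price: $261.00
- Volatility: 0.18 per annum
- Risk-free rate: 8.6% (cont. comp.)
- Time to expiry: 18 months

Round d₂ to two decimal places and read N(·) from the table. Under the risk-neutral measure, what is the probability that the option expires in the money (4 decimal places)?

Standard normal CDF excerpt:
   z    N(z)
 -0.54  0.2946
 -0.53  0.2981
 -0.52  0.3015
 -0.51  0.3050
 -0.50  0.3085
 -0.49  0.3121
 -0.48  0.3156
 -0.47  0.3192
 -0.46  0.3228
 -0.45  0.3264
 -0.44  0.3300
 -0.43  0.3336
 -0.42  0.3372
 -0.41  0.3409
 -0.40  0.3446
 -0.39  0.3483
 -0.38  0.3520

σ√T = 0.18 × 1.2247 = 0.2205
d₁ = [ln(259/261) + (0.086 + 0.18²/2)·1.5] / 0.2205 = [-0.0077 + 0.1533] / 0.2205 = 0.6605 → 0.66
d₂ = d₁ − σ√T = 0.6605 − 0.2205 = 0.4400 → 0.44
Risk-neutral Pr[S_T < K] = N(−d₂) = N(-0.44) = 0.3300

0.3300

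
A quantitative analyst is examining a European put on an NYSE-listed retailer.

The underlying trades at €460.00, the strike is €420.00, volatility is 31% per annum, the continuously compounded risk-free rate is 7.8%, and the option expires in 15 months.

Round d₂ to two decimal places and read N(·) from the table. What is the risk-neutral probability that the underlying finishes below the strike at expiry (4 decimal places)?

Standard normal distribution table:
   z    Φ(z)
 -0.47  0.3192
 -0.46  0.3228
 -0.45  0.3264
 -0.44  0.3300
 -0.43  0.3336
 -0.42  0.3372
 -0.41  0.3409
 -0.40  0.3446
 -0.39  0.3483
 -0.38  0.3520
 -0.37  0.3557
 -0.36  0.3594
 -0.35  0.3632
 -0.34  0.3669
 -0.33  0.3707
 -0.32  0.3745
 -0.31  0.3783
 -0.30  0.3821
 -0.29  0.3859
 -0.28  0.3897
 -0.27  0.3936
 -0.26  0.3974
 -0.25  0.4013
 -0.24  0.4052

σ√T = 0.31·√1.25 = 0.3466
ln(S/K) + (r + σ²/2)T = ln(460/420) + (0.078 + 0.31²/2)·1.25 = 0.0910 + 0.1576 = 0.2485
d₁ = 0.2485 / 0.3466 = 0.7171 which rounds to 0.72
d₂ = d₁ − σ√T = 0.7171 − 0.3466 = 0.3705 which rounds to 0.37
Pr(exercise) under Q = N(−d₂) = N(-0.37) = 0.3557

0.3557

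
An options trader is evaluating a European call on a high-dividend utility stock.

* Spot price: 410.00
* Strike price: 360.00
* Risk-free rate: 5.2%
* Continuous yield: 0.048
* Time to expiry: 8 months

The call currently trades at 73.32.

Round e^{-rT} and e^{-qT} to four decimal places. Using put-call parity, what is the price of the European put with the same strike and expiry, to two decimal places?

23.96

exp(−qT) = exp(−0.048·0.6667) = 0.9685;  exp(−rT) = exp(−0.052·0.6667) = 0.9659
Put-call parity: C − P = S·e^(−qT) − K·e^(−rT) = 410·0.9685 − 360·0.9659 = 397.0850 − 347.7240 = 49.3610
P = C − (C − P) = 73.32 − (49.3610) = 23.9590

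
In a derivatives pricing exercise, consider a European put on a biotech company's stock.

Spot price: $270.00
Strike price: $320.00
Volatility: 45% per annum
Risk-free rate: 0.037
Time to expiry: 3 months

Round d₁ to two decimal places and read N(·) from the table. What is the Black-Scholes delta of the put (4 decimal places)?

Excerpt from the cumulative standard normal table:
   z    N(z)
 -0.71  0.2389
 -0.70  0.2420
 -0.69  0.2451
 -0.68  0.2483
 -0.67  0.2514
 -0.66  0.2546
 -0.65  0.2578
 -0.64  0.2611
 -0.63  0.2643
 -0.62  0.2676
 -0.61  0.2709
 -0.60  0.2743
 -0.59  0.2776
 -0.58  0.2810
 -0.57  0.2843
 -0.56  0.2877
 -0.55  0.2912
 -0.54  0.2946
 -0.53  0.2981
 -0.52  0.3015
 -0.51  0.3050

T = 0.25;  σ√T = 0.2250
d₁ = [ln(270/320) + (0.037 + 0.45²/2)·0.25] / 0.2250 = [-0.1699 + 0.0346] / 0.2250 = -0.6015 ≈ -0.60
N(d₁) = N(-0.60) = 0.2743
Δ_put = N(d₁) − 1 = 0.2743 − 1 = -0.7257

-0.7257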